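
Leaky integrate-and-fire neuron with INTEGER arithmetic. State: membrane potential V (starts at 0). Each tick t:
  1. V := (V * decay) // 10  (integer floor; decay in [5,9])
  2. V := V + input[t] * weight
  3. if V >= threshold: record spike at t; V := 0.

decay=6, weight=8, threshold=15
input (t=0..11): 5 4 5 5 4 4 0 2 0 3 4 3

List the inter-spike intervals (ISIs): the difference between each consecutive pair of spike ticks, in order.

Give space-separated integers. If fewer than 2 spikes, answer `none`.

t=0: input=5 -> V=0 FIRE
t=1: input=4 -> V=0 FIRE
t=2: input=5 -> V=0 FIRE
t=3: input=5 -> V=0 FIRE
t=4: input=4 -> V=0 FIRE
t=5: input=4 -> V=0 FIRE
t=6: input=0 -> V=0
t=7: input=2 -> V=0 FIRE
t=8: input=0 -> V=0
t=9: input=3 -> V=0 FIRE
t=10: input=4 -> V=0 FIRE
t=11: input=3 -> V=0 FIRE

Answer: 1 1 1 1 1 2 2 1 1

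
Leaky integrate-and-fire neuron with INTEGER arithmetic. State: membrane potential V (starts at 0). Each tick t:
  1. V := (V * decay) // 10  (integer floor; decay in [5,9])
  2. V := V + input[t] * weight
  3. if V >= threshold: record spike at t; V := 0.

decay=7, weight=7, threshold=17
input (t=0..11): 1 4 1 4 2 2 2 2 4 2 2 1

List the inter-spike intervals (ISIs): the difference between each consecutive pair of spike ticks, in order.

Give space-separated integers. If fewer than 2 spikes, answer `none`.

Answer: 2 2 2 1 2

Derivation:
t=0: input=1 -> V=7
t=1: input=4 -> V=0 FIRE
t=2: input=1 -> V=7
t=3: input=4 -> V=0 FIRE
t=4: input=2 -> V=14
t=5: input=2 -> V=0 FIRE
t=6: input=2 -> V=14
t=7: input=2 -> V=0 FIRE
t=8: input=4 -> V=0 FIRE
t=9: input=2 -> V=14
t=10: input=2 -> V=0 FIRE
t=11: input=1 -> V=7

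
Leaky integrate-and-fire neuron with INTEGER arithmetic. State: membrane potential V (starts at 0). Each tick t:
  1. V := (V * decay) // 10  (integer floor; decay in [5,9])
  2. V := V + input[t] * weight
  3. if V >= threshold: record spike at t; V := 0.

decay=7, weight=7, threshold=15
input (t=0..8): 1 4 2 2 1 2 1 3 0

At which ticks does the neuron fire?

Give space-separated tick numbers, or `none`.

t=0: input=1 -> V=7
t=1: input=4 -> V=0 FIRE
t=2: input=2 -> V=14
t=3: input=2 -> V=0 FIRE
t=4: input=1 -> V=7
t=5: input=2 -> V=0 FIRE
t=6: input=1 -> V=7
t=7: input=3 -> V=0 FIRE
t=8: input=0 -> V=0

Answer: 1 3 5 7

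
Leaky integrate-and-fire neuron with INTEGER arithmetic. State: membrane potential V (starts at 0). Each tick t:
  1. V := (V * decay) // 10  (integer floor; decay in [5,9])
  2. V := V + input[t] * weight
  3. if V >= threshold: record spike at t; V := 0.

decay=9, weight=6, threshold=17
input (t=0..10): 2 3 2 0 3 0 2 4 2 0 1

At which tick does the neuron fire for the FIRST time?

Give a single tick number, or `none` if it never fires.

Answer: 1

Derivation:
t=0: input=2 -> V=12
t=1: input=3 -> V=0 FIRE
t=2: input=2 -> V=12
t=3: input=0 -> V=10
t=4: input=3 -> V=0 FIRE
t=5: input=0 -> V=0
t=6: input=2 -> V=12
t=7: input=4 -> V=0 FIRE
t=8: input=2 -> V=12
t=9: input=0 -> V=10
t=10: input=1 -> V=15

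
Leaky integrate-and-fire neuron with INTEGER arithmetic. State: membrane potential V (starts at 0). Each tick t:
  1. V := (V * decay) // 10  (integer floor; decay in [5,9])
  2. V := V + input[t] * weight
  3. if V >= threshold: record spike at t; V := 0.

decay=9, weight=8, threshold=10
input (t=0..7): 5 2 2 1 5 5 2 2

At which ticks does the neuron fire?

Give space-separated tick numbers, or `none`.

t=0: input=5 -> V=0 FIRE
t=1: input=2 -> V=0 FIRE
t=2: input=2 -> V=0 FIRE
t=3: input=1 -> V=8
t=4: input=5 -> V=0 FIRE
t=5: input=5 -> V=0 FIRE
t=6: input=2 -> V=0 FIRE
t=7: input=2 -> V=0 FIRE

Answer: 0 1 2 4 5 6 7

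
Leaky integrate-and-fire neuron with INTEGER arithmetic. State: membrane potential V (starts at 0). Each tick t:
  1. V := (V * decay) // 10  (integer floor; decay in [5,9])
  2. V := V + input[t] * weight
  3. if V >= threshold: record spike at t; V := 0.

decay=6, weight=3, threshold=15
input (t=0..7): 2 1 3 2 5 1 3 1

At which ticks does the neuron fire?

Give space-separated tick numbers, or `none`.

t=0: input=2 -> V=6
t=1: input=1 -> V=6
t=2: input=3 -> V=12
t=3: input=2 -> V=13
t=4: input=5 -> V=0 FIRE
t=5: input=1 -> V=3
t=6: input=3 -> V=10
t=7: input=1 -> V=9

Answer: 4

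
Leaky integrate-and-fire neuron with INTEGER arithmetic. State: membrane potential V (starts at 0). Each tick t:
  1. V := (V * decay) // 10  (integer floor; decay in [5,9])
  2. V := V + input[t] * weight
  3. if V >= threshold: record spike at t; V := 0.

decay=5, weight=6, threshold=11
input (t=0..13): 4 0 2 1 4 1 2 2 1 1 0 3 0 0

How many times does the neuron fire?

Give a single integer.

t=0: input=4 -> V=0 FIRE
t=1: input=0 -> V=0
t=2: input=2 -> V=0 FIRE
t=3: input=1 -> V=6
t=4: input=4 -> V=0 FIRE
t=5: input=1 -> V=6
t=6: input=2 -> V=0 FIRE
t=7: input=2 -> V=0 FIRE
t=8: input=1 -> V=6
t=9: input=1 -> V=9
t=10: input=0 -> V=4
t=11: input=3 -> V=0 FIRE
t=12: input=0 -> V=0
t=13: input=0 -> V=0

Answer: 6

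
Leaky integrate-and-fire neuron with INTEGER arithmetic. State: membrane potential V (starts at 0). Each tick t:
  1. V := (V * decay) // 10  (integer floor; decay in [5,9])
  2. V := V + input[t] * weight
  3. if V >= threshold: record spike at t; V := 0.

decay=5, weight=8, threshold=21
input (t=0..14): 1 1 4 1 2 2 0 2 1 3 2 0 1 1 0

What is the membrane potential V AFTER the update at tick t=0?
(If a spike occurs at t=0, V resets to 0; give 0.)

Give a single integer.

Answer: 8

Derivation:
t=0: input=1 -> V=8
t=1: input=1 -> V=12
t=2: input=4 -> V=0 FIRE
t=3: input=1 -> V=8
t=4: input=2 -> V=20
t=5: input=2 -> V=0 FIRE
t=6: input=0 -> V=0
t=7: input=2 -> V=16
t=8: input=1 -> V=16
t=9: input=3 -> V=0 FIRE
t=10: input=2 -> V=16
t=11: input=0 -> V=8
t=12: input=1 -> V=12
t=13: input=1 -> V=14
t=14: input=0 -> V=7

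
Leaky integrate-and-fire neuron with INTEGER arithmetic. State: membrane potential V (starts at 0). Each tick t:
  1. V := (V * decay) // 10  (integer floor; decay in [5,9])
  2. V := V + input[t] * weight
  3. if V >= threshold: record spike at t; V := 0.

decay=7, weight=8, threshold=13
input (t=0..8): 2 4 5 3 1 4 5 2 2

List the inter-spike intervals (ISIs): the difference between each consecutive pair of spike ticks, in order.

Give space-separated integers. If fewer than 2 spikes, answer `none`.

Answer: 1 1 1 2 1 1 1

Derivation:
t=0: input=2 -> V=0 FIRE
t=1: input=4 -> V=0 FIRE
t=2: input=5 -> V=0 FIRE
t=3: input=3 -> V=0 FIRE
t=4: input=1 -> V=8
t=5: input=4 -> V=0 FIRE
t=6: input=5 -> V=0 FIRE
t=7: input=2 -> V=0 FIRE
t=8: input=2 -> V=0 FIRE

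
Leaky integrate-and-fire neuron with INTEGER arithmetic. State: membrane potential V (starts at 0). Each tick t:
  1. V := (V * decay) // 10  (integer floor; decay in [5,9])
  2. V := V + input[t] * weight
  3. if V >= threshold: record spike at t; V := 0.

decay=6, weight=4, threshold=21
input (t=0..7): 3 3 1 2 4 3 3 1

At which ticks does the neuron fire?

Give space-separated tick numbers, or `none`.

Answer: 4

Derivation:
t=0: input=3 -> V=12
t=1: input=3 -> V=19
t=2: input=1 -> V=15
t=3: input=2 -> V=17
t=4: input=4 -> V=0 FIRE
t=5: input=3 -> V=12
t=6: input=3 -> V=19
t=7: input=1 -> V=15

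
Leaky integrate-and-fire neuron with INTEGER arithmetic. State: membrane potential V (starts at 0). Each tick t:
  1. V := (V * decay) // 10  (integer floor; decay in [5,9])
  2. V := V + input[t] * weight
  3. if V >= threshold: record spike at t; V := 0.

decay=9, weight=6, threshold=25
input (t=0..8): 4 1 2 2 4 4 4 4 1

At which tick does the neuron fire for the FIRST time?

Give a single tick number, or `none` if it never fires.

Answer: 1

Derivation:
t=0: input=4 -> V=24
t=1: input=1 -> V=0 FIRE
t=2: input=2 -> V=12
t=3: input=2 -> V=22
t=4: input=4 -> V=0 FIRE
t=5: input=4 -> V=24
t=6: input=4 -> V=0 FIRE
t=7: input=4 -> V=24
t=8: input=1 -> V=0 FIRE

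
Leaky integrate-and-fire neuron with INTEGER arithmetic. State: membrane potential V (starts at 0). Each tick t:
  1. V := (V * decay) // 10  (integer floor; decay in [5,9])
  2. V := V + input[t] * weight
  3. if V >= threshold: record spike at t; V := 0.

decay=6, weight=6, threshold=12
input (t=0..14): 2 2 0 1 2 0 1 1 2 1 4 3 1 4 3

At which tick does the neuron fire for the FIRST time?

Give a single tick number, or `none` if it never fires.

t=0: input=2 -> V=0 FIRE
t=1: input=2 -> V=0 FIRE
t=2: input=0 -> V=0
t=3: input=1 -> V=6
t=4: input=2 -> V=0 FIRE
t=5: input=0 -> V=0
t=6: input=1 -> V=6
t=7: input=1 -> V=9
t=8: input=2 -> V=0 FIRE
t=9: input=1 -> V=6
t=10: input=4 -> V=0 FIRE
t=11: input=3 -> V=0 FIRE
t=12: input=1 -> V=6
t=13: input=4 -> V=0 FIRE
t=14: input=3 -> V=0 FIRE

Answer: 0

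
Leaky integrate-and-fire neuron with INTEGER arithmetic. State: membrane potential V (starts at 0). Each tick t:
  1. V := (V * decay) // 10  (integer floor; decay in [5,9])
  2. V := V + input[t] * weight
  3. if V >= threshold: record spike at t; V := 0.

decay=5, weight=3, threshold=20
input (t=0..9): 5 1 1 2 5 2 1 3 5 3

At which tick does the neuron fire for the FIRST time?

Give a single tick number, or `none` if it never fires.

t=0: input=5 -> V=15
t=1: input=1 -> V=10
t=2: input=1 -> V=8
t=3: input=2 -> V=10
t=4: input=5 -> V=0 FIRE
t=5: input=2 -> V=6
t=6: input=1 -> V=6
t=7: input=3 -> V=12
t=8: input=5 -> V=0 FIRE
t=9: input=3 -> V=9

Answer: 4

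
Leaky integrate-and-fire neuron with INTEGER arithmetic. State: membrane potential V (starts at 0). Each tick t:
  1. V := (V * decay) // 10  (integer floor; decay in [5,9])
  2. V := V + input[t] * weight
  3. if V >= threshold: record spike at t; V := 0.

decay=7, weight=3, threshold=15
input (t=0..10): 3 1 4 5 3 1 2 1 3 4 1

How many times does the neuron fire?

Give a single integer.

Answer: 3

Derivation:
t=0: input=3 -> V=9
t=1: input=1 -> V=9
t=2: input=4 -> V=0 FIRE
t=3: input=5 -> V=0 FIRE
t=4: input=3 -> V=9
t=5: input=1 -> V=9
t=6: input=2 -> V=12
t=7: input=1 -> V=11
t=8: input=3 -> V=0 FIRE
t=9: input=4 -> V=12
t=10: input=1 -> V=11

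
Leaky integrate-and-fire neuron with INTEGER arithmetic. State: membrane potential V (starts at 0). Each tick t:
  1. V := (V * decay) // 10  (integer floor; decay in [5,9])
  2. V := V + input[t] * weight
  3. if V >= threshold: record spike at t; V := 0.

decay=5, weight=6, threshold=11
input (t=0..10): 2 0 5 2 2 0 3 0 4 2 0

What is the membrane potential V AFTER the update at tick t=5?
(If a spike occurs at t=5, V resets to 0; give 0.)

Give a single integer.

t=0: input=2 -> V=0 FIRE
t=1: input=0 -> V=0
t=2: input=5 -> V=0 FIRE
t=3: input=2 -> V=0 FIRE
t=4: input=2 -> V=0 FIRE
t=5: input=0 -> V=0
t=6: input=3 -> V=0 FIRE
t=7: input=0 -> V=0
t=8: input=4 -> V=0 FIRE
t=9: input=2 -> V=0 FIRE
t=10: input=0 -> V=0

Answer: 0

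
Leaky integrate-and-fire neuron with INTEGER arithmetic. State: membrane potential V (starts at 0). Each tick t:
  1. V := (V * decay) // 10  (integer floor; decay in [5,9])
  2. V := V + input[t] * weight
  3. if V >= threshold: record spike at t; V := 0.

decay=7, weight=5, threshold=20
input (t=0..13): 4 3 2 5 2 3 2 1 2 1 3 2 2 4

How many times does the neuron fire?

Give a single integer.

Answer: 6

Derivation:
t=0: input=4 -> V=0 FIRE
t=1: input=3 -> V=15
t=2: input=2 -> V=0 FIRE
t=3: input=5 -> V=0 FIRE
t=4: input=2 -> V=10
t=5: input=3 -> V=0 FIRE
t=6: input=2 -> V=10
t=7: input=1 -> V=12
t=8: input=2 -> V=18
t=9: input=1 -> V=17
t=10: input=3 -> V=0 FIRE
t=11: input=2 -> V=10
t=12: input=2 -> V=17
t=13: input=4 -> V=0 FIRE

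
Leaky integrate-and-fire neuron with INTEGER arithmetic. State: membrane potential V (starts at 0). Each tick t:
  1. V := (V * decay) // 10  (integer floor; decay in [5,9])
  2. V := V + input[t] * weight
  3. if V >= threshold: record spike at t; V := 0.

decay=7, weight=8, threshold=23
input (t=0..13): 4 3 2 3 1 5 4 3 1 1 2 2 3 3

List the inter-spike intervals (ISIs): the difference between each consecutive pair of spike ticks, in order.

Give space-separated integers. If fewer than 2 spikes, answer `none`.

Answer: 1 2 2 1 1 3 2 1

Derivation:
t=0: input=4 -> V=0 FIRE
t=1: input=3 -> V=0 FIRE
t=2: input=2 -> V=16
t=3: input=3 -> V=0 FIRE
t=4: input=1 -> V=8
t=5: input=5 -> V=0 FIRE
t=6: input=4 -> V=0 FIRE
t=7: input=3 -> V=0 FIRE
t=8: input=1 -> V=8
t=9: input=1 -> V=13
t=10: input=2 -> V=0 FIRE
t=11: input=2 -> V=16
t=12: input=3 -> V=0 FIRE
t=13: input=3 -> V=0 FIRE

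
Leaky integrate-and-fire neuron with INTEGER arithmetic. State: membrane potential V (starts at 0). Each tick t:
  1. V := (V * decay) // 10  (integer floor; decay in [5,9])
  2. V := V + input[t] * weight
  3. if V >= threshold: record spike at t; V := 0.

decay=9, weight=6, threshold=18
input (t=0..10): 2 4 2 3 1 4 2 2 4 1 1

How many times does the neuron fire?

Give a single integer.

t=0: input=2 -> V=12
t=1: input=4 -> V=0 FIRE
t=2: input=2 -> V=12
t=3: input=3 -> V=0 FIRE
t=4: input=1 -> V=6
t=5: input=4 -> V=0 FIRE
t=6: input=2 -> V=12
t=7: input=2 -> V=0 FIRE
t=8: input=4 -> V=0 FIRE
t=9: input=1 -> V=6
t=10: input=1 -> V=11

Answer: 5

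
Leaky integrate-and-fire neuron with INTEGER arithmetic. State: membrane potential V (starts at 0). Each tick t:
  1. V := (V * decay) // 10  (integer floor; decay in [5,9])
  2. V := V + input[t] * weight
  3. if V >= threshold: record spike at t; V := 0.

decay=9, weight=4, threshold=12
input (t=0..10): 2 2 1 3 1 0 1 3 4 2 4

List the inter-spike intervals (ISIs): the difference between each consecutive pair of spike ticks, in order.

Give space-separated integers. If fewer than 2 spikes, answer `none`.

t=0: input=2 -> V=8
t=1: input=2 -> V=0 FIRE
t=2: input=1 -> V=4
t=3: input=3 -> V=0 FIRE
t=4: input=1 -> V=4
t=5: input=0 -> V=3
t=6: input=1 -> V=6
t=7: input=3 -> V=0 FIRE
t=8: input=4 -> V=0 FIRE
t=9: input=2 -> V=8
t=10: input=4 -> V=0 FIRE

Answer: 2 4 1 2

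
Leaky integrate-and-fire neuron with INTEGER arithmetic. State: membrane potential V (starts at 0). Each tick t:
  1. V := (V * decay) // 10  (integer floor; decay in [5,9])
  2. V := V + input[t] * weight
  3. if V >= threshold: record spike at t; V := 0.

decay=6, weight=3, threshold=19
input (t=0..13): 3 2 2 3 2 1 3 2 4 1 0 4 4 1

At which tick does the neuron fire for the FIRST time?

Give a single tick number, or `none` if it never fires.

Answer: 8

Derivation:
t=0: input=3 -> V=9
t=1: input=2 -> V=11
t=2: input=2 -> V=12
t=3: input=3 -> V=16
t=4: input=2 -> V=15
t=5: input=1 -> V=12
t=6: input=3 -> V=16
t=7: input=2 -> V=15
t=8: input=4 -> V=0 FIRE
t=9: input=1 -> V=3
t=10: input=0 -> V=1
t=11: input=4 -> V=12
t=12: input=4 -> V=0 FIRE
t=13: input=1 -> V=3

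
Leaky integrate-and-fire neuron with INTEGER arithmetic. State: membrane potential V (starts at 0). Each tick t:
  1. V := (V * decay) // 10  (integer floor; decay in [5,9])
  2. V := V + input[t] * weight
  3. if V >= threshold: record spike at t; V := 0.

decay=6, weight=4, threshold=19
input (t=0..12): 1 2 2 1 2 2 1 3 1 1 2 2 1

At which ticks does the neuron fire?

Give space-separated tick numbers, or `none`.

Answer: 7

Derivation:
t=0: input=1 -> V=4
t=1: input=2 -> V=10
t=2: input=2 -> V=14
t=3: input=1 -> V=12
t=4: input=2 -> V=15
t=5: input=2 -> V=17
t=6: input=1 -> V=14
t=7: input=3 -> V=0 FIRE
t=8: input=1 -> V=4
t=9: input=1 -> V=6
t=10: input=2 -> V=11
t=11: input=2 -> V=14
t=12: input=1 -> V=12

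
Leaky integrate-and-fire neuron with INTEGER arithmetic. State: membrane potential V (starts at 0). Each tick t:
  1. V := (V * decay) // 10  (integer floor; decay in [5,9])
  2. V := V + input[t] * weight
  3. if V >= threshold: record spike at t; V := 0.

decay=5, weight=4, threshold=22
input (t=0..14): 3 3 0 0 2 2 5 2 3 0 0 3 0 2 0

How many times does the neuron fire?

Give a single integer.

Answer: 1

Derivation:
t=0: input=3 -> V=12
t=1: input=3 -> V=18
t=2: input=0 -> V=9
t=3: input=0 -> V=4
t=4: input=2 -> V=10
t=5: input=2 -> V=13
t=6: input=5 -> V=0 FIRE
t=7: input=2 -> V=8
t=8: input=3 -> V=16
t=9: input=0 -> V=8
t=10: input=0 -> V=4
t=11: input=3 -> V=14
t=12: input=0 -> V=7
t=13: input=2 -> V=11
t=14: input=0 -> V=5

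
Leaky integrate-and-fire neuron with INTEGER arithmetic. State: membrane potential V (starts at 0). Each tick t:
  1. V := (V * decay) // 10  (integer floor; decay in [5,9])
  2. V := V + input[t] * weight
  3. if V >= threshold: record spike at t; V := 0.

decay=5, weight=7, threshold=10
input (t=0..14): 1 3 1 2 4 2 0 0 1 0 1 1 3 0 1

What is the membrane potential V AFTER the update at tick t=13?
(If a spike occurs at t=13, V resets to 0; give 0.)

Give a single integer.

t=0: input=1 -> V=7
t=1: input=3 -> V=0 FIRE
t=2: input=1 -> V=7
t=3: input=2 -> V=0 FIRE
t=4: input=4 -> V=0 FIRE
t=5: input=2 -> V=0 FIRE
t=6: input=0 -> V=0
t=7: input=0 -> V=0
t=8: input=1 -> V=7
t=9: input=0 -> V=3
t=10: input=1 -> V=8
t=11: input=1 -> V=0 FIRE
t=12: input=3 -> V=0 FIRE
t=13: input=0 -> V=0
t=14: input=1 -> V=7

Answer: 0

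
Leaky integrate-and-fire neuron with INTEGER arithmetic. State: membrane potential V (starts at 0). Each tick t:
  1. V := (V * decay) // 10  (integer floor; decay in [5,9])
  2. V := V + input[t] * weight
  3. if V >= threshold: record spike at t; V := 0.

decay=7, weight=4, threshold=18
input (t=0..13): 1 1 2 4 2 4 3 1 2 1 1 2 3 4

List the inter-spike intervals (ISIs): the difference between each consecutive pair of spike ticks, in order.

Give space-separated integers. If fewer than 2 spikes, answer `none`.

t=0: input=1 -> V=4
t=1: input=1 -> V=6
t=2: input=2 -> V=12
t=3: input=4 -> V=0 FIRE
t=4: input=2 -> V=8
t=5: input=4 -> V=0 FIRE
t=6: input=3 -> V=12
t=7: input=1 -> V=12
t=8: input=2 -> V=16
t=9: input=1 -> V=15
t=10: input=1 -> V=14
t=11: input=2 -> V=17
t=12: input=3 -> V=0 FIRE
t=13: input=4 -> V=16

Answer: 2 7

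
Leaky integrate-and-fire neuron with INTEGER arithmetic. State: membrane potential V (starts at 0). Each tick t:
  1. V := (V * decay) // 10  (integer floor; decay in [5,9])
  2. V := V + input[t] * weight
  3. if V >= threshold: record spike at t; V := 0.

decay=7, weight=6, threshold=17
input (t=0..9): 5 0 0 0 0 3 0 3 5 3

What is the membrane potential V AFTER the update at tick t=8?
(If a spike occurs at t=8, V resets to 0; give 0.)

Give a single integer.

Answer: 0

Derivation:
t=0: input=5 -> V=0 FIRE
t=1: input=0 -> V=0
t=2: input=0 -> V=0
t=3: input=0 -> V=0
t=4: input=0 -> V=0
t=5: input=3 -> V=0 FIRE
t=6: input=0 -> V=0
t=7: input=3 -> V=0 FIRE
t=8: input=5 -> V=0 FIRE
t=9: input=3 -> V=0 FIRE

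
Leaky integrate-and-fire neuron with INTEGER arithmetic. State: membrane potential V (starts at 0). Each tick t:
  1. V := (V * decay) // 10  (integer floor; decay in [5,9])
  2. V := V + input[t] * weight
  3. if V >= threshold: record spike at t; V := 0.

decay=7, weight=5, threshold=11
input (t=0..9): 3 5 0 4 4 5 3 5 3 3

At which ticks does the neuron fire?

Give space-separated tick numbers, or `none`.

t=0: input=3 -> V=0 FIRE
t=1: input=5 -> V=0 FIRE
t=2: input=0 -> V=0
t=3: input=4 -> V=0 FIRE
t=4: input=4 -> V=0 FIRE
t=5: input=5 -> V=0 FIRE
t=6: input=3 -> V=0 FIRE
t=7: input=5 -> V=0 FIRE
t=8: input=3 -> V=0 FIRE
t=9: input=3 -> V=0 FIRE

Answer: 0 1 3 4 5 6 7 8 9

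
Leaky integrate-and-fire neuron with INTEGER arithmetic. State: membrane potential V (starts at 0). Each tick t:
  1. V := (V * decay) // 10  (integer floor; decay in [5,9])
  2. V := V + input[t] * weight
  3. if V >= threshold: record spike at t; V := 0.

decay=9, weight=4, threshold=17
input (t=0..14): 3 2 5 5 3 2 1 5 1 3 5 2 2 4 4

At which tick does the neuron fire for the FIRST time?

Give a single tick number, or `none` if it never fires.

Answer: 1

Derivation:
t=0: input=3 -> V=12
t=1: input=2 -> V=0 FIRE
t=2: input=5 -> V=0 FIRE
t=3: input=5 -> V=0 FIRE
t=4: input=3 -> V=12
t=5: input=2 -> V=0 FIRE
t=6: input=1 -> V=4
t=7: input=5 -> V=0 FIRE
t=8: input=1 -> V=4
t=9: input=3 -> V=15
t=10: input=5 -> V=0 FIRE
t=11: input=2 -> V=8
t=12: input=2 -> V=15
t=13: input=4 -> V=0 FIRE
t=14: input=4 -> V=16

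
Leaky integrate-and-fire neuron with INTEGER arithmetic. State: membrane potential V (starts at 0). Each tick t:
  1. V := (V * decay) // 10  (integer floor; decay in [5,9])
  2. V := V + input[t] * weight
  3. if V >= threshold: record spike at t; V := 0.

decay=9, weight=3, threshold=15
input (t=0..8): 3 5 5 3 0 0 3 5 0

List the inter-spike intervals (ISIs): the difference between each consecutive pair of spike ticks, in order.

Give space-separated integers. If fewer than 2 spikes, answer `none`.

t=0: input=3 -> V=9
t=1: input=5 -> V=0 FIRE
t=2: input=5 -> V=0 FIRE
t=3: input=3 -> V=9
t=4: input=0 -> V=8
t=5: input=0 -> V=7
t=6: input=3 -> V=0 FIRE
t=7: input=5 -> V=0 FIRE
t=8: input=0 -> V=0

Answer: 1 4 1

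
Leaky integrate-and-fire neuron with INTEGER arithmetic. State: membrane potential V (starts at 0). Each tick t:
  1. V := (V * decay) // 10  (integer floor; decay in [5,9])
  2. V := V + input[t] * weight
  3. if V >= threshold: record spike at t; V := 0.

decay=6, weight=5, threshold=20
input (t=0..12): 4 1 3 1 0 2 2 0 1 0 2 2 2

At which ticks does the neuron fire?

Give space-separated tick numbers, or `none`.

t=0: input=4 -> V=0 FIRE
t=1: input=1 -> V=5
t=2: input=3 -> V=18
t=3: input=1 -> V=15
t=4: input=0 -> V=9
t=5: input=2 -> V=15
t=6: input=2 -> V=19
t=7: input=0 -> V=11
t=8: input=1 -> V=11
t=9: input=0 -> V=6
t=10: input=2 -> V=13
t=11: input=2 -> V=17
t=12: input=2 -> V=0 FIRE

Answer: 0 12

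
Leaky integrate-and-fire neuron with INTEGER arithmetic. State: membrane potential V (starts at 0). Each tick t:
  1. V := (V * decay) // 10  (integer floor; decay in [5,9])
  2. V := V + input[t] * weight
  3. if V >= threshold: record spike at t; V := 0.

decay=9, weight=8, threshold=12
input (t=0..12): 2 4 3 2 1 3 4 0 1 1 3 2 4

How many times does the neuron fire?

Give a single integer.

Answer: 10

Derivation:
t=0: input=2 -> V=0 FIRE
t=1: input=4 -> V=0 FIRE
t=2: input=3 -> V=0 FIRE
t=3: input=2 -> V=0 FIRE
t=4: input=1 -> V=8
t=5: input=3 -> V=0 FIRE
t=6: input=4 -> V=0 FIRE
t=7: input=0 -> V=0
t=8: input=1 -> V=8
t=9: input=1 -> V=0 FIRE
t=10: input=3 -> V=0 FIRE
t=11: input=2 -> V=0 FIRE
t=12: input=4 -> V=0 FIRE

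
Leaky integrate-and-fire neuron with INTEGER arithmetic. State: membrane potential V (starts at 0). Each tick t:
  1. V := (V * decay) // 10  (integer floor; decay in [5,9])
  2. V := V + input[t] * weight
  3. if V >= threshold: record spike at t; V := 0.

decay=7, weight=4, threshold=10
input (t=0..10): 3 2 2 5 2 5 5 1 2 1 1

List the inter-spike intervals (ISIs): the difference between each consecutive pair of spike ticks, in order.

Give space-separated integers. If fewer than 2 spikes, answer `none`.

t=0: input=3 -> V=0 FIRE
t=1: input=2 -> V=8
t=2: input=2 -> V=0 FIRE
t=3: input=5 -> V=0 FIRE
t=4: input=2 -> V=8
t=5: input=5 -> V=0 FIRE
t=6: input=5 -> V=0 FIRE
t=7: input=1 -> V=4
t=8: input=2 -> V=0 FIRE
t=9: input=1 -> V=4
t=10: input=1 -> V=6

Answer: 2 1 2 1 2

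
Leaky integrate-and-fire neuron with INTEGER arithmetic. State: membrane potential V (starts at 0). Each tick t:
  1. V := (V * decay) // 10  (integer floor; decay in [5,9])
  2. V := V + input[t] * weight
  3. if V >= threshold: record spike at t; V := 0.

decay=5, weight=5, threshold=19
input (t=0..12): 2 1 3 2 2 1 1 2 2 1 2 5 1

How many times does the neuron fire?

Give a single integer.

Answer: 2

Derivation:
t=0: input=2 -> V=10
t=1: input=1 -> V=10
t=2: input=3 -> V=0 FIRE
t=3: input=2 -> V=10
t=4: input=2 -> V=15
t=5: input=1 -> V=12
t=6: input=1 -> V=11
t=7: input=2 -> V=15
t=8: input=2 -> V=17
t=9: input=1 -> V=13
t=10: input=2 -> V=16
t=11: input=5 -> V=0 FIRE
t=12: input=1 -> V=5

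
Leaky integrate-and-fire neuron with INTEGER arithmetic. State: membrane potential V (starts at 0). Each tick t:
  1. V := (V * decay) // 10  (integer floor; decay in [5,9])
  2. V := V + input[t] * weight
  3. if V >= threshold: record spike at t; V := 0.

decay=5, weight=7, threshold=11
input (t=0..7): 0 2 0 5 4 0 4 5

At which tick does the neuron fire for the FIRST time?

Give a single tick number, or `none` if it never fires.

Answer: 1

Derivation:
t=0: input=0 -> V=0
t=1: input=2 -> V=0 FIRE
t=2: input=0 -> V=0
t=3: input=5 -> V=0 FIRE
t=4: input=4 -> V=0 FIRE
t=5: input=0 -> V=0
t=6: input=4 -> V=0 FIRE
t=7: input=5 -> V=0 FIRE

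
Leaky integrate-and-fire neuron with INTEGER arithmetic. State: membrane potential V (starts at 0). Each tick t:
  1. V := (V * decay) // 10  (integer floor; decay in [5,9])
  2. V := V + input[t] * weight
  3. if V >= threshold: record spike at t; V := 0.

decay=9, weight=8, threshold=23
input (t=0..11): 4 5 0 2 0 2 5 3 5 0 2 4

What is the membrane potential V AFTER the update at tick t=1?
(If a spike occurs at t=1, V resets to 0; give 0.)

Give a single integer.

Answer: 0

Derivation:
t=0: input=4 -> V=0 FIRE
t=1: input=5 -> V=0 FIRE
t=2: input=0 -> V=0
t=3: input=2 -> V=16
t=4: input=0 -> V=14
t=5: input=2 -> V=0 FIRE
t=6: input=5 -> V=0 FIRE
t=7: input=3 -> V=0 FIRE
t=8: input=5 -> V=0 FIRE
t=9: input=0 -> V=0
t=10: input=2 -> V=16
t=11: input=4 -> V=0 FIRE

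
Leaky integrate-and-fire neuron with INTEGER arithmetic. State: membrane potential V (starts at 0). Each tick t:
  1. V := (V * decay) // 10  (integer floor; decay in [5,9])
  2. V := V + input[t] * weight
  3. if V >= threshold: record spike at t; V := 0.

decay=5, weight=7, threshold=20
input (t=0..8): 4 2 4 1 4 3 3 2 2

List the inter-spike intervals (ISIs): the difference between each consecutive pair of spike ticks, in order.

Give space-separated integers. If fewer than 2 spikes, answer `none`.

Answer: 2 2 1 1 2

Derivation:
t=0: input=4 -> V=0 FIRE
t=1: input=2 -> V=14
t=2: input=4 -> V=0 FIRE
t=3: input=1 -> V=7
t=4: input=4 -> V=0 FIRE
t=5: input=3 -> V=0 FIRE
t=6: input=3 -> V=0 FIRE
t=7: input=2 -> V=14
t=8: input=2 -> V=0 FIRE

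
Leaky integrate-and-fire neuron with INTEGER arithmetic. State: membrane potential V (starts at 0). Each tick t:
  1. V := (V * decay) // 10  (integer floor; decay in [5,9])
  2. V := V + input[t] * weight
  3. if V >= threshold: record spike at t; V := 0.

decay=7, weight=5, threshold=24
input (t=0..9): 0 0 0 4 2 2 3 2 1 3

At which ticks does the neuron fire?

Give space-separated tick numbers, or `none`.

t=0: input=0 -> V=0
t=1: input=0 -> V=0
t=2: input=0 -> V=0
t=3: input=4 -> V=20
t=4: input=2 -> V=0 FIRE
t=5: input=2 -> V=10
t=6: input=3 -> V=22
t=7: input=2 -> V=0 FIRE
t=8: input=1 -> V=5
t=9: input=3 -> V=18

Answer: 4 7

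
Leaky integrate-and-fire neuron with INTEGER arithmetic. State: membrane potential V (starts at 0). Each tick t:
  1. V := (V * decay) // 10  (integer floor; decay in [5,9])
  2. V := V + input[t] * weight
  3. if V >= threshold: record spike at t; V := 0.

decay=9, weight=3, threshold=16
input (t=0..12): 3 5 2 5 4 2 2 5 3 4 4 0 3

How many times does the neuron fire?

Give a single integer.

Answer: 6

Derivation:
t=0: input=3 -> V=9
t=1: input=5 -> V=0 FIRE
t=2: input=2 -> V=6
t=3: input=5 -> V=0 FIRE
t=4: input=4 -> V=12
t=5: input=2 -> V=0 FIRE
t=6: input=2 -> V=6
t=7: input=5 -> V=0 FIRE
t=8: input=3 -> V=9
t=9: input=4 -> V=0 FIRE
t=10: input=4 -> V=12
t=11: input=0 -> V=10
t=12: input=3 -> V=0 FIRE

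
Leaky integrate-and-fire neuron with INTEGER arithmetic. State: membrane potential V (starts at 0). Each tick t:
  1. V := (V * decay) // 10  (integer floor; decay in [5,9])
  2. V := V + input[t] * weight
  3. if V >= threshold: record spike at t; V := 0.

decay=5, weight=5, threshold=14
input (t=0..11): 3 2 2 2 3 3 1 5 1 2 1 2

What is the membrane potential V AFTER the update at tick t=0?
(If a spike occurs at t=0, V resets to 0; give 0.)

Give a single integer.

t=0: input=3 -> V=0 FIRE
t=1: input=2 -> V=10
t=2: input=2 -> V=0 FIRE
t=3: input=2 -> V=10
t=4: input=3 -> V=0 FIRE
t=5: input=3 -> V=0 FIRE
t=6: input=1 -> V=5
t=7: input=5 -> V=0 FIRE
t=8: input=1 -> V=5
t=9: input=2 -> V=12
t=10: input=1 -> V=11
t=11: input=2 -> V=0 FIRE

Answer: 0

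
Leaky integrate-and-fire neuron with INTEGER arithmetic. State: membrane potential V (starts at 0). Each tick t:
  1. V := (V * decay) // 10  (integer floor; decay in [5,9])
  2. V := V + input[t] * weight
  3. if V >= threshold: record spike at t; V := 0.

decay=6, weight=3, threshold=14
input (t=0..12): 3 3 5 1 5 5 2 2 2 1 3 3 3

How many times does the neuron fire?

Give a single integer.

Answer: 6

Derivation:
t=0: input=3 -> V=9
t=1: input=3 -> V=0 FIRE
t=2: input=5 -> V=0 FIRE
t=3: input=1 -> V=3
t=4: input=5 -> V=0 FIRE
t=5: input=5 -> V=0 FIRE
t=6: input=2 -> V=6
t=7: input=2 -> V=9
t=8: input=2 -> V=11
t=9: input=1 -> V=9
t=10: input=3 -> V=0 FIRE
t=11: input=3 -> V=9
t=12: input=3 -> V=0 FIRE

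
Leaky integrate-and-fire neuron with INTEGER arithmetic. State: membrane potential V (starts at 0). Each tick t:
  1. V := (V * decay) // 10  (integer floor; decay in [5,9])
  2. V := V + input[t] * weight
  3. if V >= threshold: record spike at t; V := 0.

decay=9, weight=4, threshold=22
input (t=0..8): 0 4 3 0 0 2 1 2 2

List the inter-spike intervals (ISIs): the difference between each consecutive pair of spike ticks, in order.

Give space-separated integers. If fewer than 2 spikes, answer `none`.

Answer: 6

Derivation:
t=0: input=0 -> V=0
t=1: input=4 -> V=16
t=2: input=3 -> V=0 FIRE
t=3: input=0 -> V=0
t=4: input=0 -> V=0
t=5: input=2 -> V=8
t=6: input=1 -> V=11
t=7: input=2 -> V=17
t=8: input=2 -> V=0 FIRE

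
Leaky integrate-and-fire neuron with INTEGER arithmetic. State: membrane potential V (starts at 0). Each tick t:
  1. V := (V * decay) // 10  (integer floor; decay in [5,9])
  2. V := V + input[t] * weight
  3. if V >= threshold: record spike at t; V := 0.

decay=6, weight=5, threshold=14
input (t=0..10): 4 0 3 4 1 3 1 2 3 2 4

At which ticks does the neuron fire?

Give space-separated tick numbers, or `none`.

Answer: 0 2 3 5 8 10

Derivation:
t=0: input=4 -> V=0 FIRE
t=1: input=0 -> V=0
t=2: input=3 -> V=0 FIRE
t=3: input=4 -> V=0 FIRE
t=4: input=1 -> V=5
t=5: input=3 -> V=0 FIRE
t=6: input=1 -> V=5
t=7: input=2 -> V=13
t=8: input=3 -> V=0 FIRE
t=9: input=2 -> V=10
t=10: input=4 -> V=0 FIRE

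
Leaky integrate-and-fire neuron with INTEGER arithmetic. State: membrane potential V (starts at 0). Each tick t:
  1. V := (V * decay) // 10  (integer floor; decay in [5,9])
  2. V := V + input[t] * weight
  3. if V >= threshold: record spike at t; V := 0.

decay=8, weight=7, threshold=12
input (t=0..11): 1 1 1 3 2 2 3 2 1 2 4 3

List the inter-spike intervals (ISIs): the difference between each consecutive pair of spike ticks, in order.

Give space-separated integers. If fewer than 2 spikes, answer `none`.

t=0: input=1 -> V=7
t=1: input=1 -> V=0 FIRE
t=2: input=1 -> V=7
t=3: input=3 -> V=0 FIRE
t=4: input=2 -> V=0 FIRE
t=5: input=2 -> V=0 FIRE
t=6: input=3 -> V=0 FIRE
t=7: input=2 -> V=0 FIRE
t=8: input=1 -> V=7
t=9: input=2 -> V=0 FIRE
t=10: input=4 -> V=0 FIRE
t=11: input=3 -> V=0 FIRE

Answer: 2 1 1 1 1 2 1 1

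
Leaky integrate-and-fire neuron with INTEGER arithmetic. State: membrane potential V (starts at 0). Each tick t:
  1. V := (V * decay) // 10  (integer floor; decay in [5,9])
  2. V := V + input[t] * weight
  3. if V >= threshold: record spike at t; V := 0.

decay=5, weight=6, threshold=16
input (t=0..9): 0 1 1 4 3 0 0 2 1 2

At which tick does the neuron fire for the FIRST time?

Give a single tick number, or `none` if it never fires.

t=0: input=0 -> V=0
t=1: input=1 -> V=6
t=2: input=1 -> V=9
t=3: input=4 -> V=0 FIRE
t=4: input=3 -> V=0 FIRE
t=5: input=0 -> V=0
t=6: input=0 -> V=0
t=7: input=2 -> V=12
t=8: input=1 -> V=12
t=9: input=2 -> V=0 FIRE

Answer: 3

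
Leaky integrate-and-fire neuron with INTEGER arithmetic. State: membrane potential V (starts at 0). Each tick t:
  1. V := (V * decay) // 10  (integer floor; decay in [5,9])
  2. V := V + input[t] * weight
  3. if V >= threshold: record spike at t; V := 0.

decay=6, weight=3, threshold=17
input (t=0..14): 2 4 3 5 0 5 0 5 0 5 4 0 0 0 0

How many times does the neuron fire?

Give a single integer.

Answer: 3

Derivation:
t=0: input=2 -> V=6
t=1: input=4 -> V=15
t=2: input=3 -> V=0 FIRE
t=3: input=5 -> V=15
t=4: input=0 -> V=9
t=5: input=5 -> V=0 FIRE
t=6: input=0 -> V=0
t=7: input=5 -> V=15
t=8: input=0 -> V=9
t=9: input=5 -> V=0 FIRE
t=10: input=4 -> V=12
t=11: input=0 -> V=7
t=12: input=0 -> V=4
t=13: input=0 -> V=2
t=14: input=0 -> V=1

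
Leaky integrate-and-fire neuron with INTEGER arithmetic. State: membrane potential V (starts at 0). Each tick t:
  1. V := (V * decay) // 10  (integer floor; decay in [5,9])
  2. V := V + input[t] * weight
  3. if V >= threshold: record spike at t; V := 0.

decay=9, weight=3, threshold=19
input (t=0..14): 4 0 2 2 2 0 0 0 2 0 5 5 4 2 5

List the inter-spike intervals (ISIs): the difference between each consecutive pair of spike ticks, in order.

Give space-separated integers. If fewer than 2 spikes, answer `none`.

Answer: 7 2 2

Derivation:
t=0: input=4 -> V=12
t=1: input=0 -> V=10
t=2: input=2 -> V=15
t=3: input=2 -> V=0 FIRE
t=4: input=2 -> V=6
t=5: input=0 -> V=5
t=6: input=0 -> V=4
t=7: input=0 -> V=3
t=8: input=2 -> V=8
t=9: input=0 -> V=7
t=10: input=5 -> V=0 FIRE
t=11: input=5 -> V=15
t=12: input=4 -> V=0 FIRE
t=13: input=2 -> V=6
t=14: input=5 -> V=0 FIRE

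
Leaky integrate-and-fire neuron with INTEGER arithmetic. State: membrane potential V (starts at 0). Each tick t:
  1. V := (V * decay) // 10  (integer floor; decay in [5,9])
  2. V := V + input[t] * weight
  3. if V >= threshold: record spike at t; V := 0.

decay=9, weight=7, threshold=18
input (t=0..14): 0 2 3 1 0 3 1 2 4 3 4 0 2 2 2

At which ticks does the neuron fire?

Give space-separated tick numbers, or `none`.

Answer: 2 5 7 8 9 10 13

Derivation:
t=0: input=0 -> V=0
t=1: input=2 -> V=14
t=2: input=3 -> V=0 FIRE
t=3: input=1 -> V=7
t=4: input=0 -> V=6
t=5: input=3 -> V=0 FIRE
t=6: input=1 -> V=7
t=7: input=2 -> V=0 FIRE
t=8: input=4 -> V=0 FIRE
t=9: input=3 -> V=0 FIRE
t=10: input=4 -> V=0 FIRE
t=11: input=0 -> V=0
t=12: input=2 -> V=14
t=13: input=2 -> V=0 FIRE
t=14: input=2 -> V=14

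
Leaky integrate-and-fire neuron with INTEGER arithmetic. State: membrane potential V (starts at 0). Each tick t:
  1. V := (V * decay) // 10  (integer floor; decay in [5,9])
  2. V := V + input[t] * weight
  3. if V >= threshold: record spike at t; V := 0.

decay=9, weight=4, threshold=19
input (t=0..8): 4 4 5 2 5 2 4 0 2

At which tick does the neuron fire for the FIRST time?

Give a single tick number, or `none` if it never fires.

Answer: 1

Derivation:
t=0: input=4 -> V=16
t=1: input=4 -> V=0 FIRE
t=2: input=5 -> V=0 FIRE
t=3: input=2 -> V=8
t=4: input=5 -> V=0 FIRE
t=5: input=2 -> V=8
t=6: input=4 -> V=0 FIRE
t=7: input=0 -> V=0
t=8: input=2 -> V=8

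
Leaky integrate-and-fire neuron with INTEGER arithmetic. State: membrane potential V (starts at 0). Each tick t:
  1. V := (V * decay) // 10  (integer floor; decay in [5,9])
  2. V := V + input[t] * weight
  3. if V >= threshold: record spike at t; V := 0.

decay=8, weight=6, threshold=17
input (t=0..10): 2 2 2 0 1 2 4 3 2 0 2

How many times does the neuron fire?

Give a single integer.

Answer: 5

Derivation:
t=0: input=2 -> V=12
t=1: input=2 -> V=0 FIRE
t=2: input=2 -> V=12
t=3: input=0 -> V=9
t=4: input=1 -> V=13
t=5: input=2 -> V=0 FIRE
t=6: input=4 -> V=0 FIRE
t=7: input=3 -> V=0 FIRE
t=8: input=2 -> V=12
t=9: input=0 -> V=9
t=10: input=2 -> V=0 FIRE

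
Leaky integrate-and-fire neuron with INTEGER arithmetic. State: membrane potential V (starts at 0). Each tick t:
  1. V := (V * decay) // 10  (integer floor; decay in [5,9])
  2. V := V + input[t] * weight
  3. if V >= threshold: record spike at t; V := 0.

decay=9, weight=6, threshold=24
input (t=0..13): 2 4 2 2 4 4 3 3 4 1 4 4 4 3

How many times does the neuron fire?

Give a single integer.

t=0: input=2 -> V=12
t=1: input=4 -> V=0 FIRE
t=2: input=2 -> V=12
t=3: input=2 -> V=22
t=4: input=4 -> V=0 FIRE
t=5: input=4 -> V=0 FIRE
t=6: input=3 -> V=18
t=7: input=3 -> V=0 FIRE
t=8: input=4 -> V=0 FIRE
t=9: input=1 -> V=6
t=10: input=4 -> V=0 FIRE
t=11: input=4 -> V=0 FIRE
t=12: input=4 -> V=0 FIRE
t=13: input=3 -> V=18

Answer: 8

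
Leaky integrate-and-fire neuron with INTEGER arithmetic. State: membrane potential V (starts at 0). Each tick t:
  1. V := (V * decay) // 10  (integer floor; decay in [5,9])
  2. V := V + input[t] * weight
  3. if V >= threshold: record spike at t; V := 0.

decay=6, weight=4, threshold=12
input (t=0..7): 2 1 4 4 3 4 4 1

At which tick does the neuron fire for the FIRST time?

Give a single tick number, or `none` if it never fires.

Answer: 2

Derivation:
t=0: input=2 -> V=8
t=1: input=1 -> V=8
t=2: input=4 -> V=0 FIRE
t=3: input=4 -> V=0 FIRE
t=4: input=3 -> V=0 FIRE
t=5: input=4 -> V=0 FIRE
t=6: input=4 -> V=0 FIRE
t=7: input=1 -> V=4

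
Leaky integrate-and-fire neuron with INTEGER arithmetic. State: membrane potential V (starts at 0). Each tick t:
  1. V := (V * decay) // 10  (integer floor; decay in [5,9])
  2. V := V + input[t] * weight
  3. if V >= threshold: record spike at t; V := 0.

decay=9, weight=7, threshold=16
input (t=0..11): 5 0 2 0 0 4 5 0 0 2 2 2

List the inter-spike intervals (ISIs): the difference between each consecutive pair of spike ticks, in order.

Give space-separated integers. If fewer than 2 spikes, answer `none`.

Answer: 5 1 4

Derivation:
t=0: input=5 -> V=0 FIRE
t=1: input=0 -> V=0
t=2: input=2 -> V=14
t=3: input=0 -> V=12
t=4: input=0 -> V=10
t=5: input=4 -> V=0 FIRE
t=6: input=5 -> V=0 FIRE
t=7: input=0 -> V=0
t=8: input=0 -> V=0
t=9: input=2 -> V=14
t=10: input=2 -> V=0 FIRE
t=11: input=2 -> V=14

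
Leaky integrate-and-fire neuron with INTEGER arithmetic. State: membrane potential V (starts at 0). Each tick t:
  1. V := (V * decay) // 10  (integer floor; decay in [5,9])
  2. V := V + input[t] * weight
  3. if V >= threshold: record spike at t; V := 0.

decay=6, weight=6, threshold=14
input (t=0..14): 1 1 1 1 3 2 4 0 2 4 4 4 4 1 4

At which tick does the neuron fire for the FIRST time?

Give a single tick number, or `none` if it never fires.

Answer: 4

Derivation:
t=0: input=1 -> V=6
t=1: input=1 -> V=9
t=2: input=1 -> V=11
t=3: input=1 -> V=12
t=4: input=3 -> V=0 FIRE
t=5: input=2 -> V=12
t=6: input=4 -> V=0 FIRE
t=7: input=0 -> V=0
t=8: input=2 -> V=12
t=9: input=4 -> V=0 FIRE
t=10: input=4 -> V=0 FIRE
t=11: input=4 -> V=0 FIRE
t=12: input=4 -> V=0 FIRE
t=13: input=1 -> V=6
t=14: input=4 -> V=0 FIRE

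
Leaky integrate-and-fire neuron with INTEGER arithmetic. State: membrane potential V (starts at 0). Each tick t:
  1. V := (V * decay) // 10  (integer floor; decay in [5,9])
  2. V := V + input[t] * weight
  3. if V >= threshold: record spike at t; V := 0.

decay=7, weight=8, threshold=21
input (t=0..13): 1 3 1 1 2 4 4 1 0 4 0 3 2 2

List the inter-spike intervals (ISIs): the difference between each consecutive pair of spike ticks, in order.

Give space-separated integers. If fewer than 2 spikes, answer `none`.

Answer: 3 1 1 3 2 2

Derivation:
t=0: input=1 -> V=8
t=1: input=3 -> V=0 FIRE
t=2: input=1 -> V=8
t=3: input=1 -> V=13
t=4: input=2 -> V=0 FIRE
t=5: input=4 -> V=0 FIRE
t=6: input=4 -> V=0 FIRE
t=7: input=1 -> V=8
t=8: input=0 -> V=5
t=9: input=4 -> V=0 FIRE
t=10: input=0 -> V=0
t=11: input=3 -> V=0 FIRE
t=12: input=2 -> V=16
t=13: input=2 -> V=0 FIRE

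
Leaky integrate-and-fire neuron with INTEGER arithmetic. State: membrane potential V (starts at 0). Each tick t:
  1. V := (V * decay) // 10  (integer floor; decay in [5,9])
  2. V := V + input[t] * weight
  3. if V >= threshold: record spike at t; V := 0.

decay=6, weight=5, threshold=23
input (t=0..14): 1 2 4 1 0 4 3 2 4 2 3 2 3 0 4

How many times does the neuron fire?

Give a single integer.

t=0: input=1 -> V=5
t=1: input=2 -> V=13
t=2: input=4 -> V=0 FIRE
t=3: input=1 -> V=5
t=4: input=0 -> V=3
t=5: input=4 -> V=21
t=6: input=3 -> V=0 FIRE
t=7: input=2 -> V=10
t=8: input=4 -> V=0 FIRE
t=9: input=2 -> V=10
t=10: input=3 -> V=21
t=11: input=2 -> V=22
t=12: input=3 -> V=0 FIRE
t=13: input=0 -> V=0
t=14: input=4 -> V=20

Answer: 4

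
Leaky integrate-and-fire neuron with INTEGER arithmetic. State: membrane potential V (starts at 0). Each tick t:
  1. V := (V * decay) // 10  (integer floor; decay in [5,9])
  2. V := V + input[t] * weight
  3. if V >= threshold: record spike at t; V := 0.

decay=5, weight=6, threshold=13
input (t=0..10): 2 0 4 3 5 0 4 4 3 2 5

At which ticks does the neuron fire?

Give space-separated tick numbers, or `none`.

Answer: 2 3 4 6 7 8 10

Derivation:
t=0: input=2 -> V=12
t=1: input=0 -> V=6
t=2: input=4 -> V=0 FIRE
t=3: input=3 -> V=0 FIRE
t=4: input=5 -> V=0 FIRE
t=5: input=0 -> V=0
t=6: input=4 -> V=0 FIRE
t=7: input=4 -> V=0 FIRE
t=8: input=3 -> V=0 FIRE
t=9: input=2 -> V=12
t=10: input=5 -> V=0 FIRE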